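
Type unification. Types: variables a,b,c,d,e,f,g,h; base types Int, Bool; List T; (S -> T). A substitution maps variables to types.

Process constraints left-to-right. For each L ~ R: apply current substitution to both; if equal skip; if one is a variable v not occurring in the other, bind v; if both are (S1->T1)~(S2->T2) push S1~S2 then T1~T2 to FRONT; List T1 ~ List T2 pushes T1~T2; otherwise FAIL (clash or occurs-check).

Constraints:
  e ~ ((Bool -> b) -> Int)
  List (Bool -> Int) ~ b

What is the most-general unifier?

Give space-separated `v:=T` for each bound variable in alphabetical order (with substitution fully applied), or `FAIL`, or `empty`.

Answer: b:=List (Bool -> Int) e:=((Bool -> List (Bool -> Int)) -> Int)

Derivation:
step 1: unify e ~ ((Bool -> b) -> Int)  [subst: {-} | 1 pending]
  bind e := ((Bool -> b) -> Int)
step 2: unify List (Bool -> Int) ~ b  [subst: {e:=((Bool -> b) -> Int)} | 0 pending]
  bind b := List (Bool -> Int)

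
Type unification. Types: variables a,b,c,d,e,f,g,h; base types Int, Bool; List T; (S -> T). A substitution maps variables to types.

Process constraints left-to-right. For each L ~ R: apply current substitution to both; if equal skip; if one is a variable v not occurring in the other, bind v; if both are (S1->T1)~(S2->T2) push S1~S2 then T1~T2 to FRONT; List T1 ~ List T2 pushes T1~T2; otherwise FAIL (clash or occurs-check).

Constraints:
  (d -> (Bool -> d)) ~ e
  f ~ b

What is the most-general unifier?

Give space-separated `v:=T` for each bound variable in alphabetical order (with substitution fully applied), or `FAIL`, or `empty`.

step 1: unify (d -> (Bool -> d)) ~ e  [subst: {-} | 1 pending]
  bind e := (d -> (Bool -> d))
step 2: unify f ~ b  [subst: {e:=(d -> (Bool -> d))} | 0 pending]
  bind f := b

Answer: e:=(d -> (Bool -> d)) f:=b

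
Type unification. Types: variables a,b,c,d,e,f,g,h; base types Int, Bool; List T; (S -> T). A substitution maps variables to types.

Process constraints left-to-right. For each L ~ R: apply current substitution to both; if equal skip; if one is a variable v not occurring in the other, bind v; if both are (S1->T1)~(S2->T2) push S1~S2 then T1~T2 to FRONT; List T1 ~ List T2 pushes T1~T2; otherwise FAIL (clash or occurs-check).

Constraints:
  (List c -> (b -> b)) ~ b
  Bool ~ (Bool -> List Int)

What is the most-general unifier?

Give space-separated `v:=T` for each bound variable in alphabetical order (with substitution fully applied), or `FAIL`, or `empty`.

step 1: unify (List c -> (b -> b)) ~ b  [subst: {-} | 1 pending]
  occurs-check fail

Answer: FAIL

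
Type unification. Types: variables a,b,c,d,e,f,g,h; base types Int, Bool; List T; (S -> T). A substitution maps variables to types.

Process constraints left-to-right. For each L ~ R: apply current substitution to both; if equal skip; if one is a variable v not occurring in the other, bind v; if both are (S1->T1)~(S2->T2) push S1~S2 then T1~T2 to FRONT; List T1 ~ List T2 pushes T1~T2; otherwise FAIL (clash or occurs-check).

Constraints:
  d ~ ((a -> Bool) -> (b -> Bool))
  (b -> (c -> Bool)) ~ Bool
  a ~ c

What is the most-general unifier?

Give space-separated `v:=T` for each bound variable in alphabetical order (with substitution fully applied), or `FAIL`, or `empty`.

step 1: unify d ~ ((a -> Bool) -> (b -> Bool))  [subst: {-} | 2 pending]
  bind d := ((a -> Bool) -> (b -> Bool))
step 2: unify (b -> (c -> Bool)) ~ Bool  [subst: {d:=((a -> Bool) -> (b -> Bool))} | 1 pending]
  clash: (b -> (c -> Bool)) vs Bool

Answer: FAIL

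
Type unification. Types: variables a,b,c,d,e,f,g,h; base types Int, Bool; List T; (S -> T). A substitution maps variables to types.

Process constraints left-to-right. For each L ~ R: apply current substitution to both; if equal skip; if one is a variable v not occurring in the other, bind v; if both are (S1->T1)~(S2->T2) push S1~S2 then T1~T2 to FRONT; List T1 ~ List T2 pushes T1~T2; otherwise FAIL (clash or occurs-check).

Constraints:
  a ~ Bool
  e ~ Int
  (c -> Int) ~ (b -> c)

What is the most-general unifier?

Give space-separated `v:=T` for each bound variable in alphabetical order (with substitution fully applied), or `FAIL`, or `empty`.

step 1: unify a ~ Bool  [subst: {-} | 2 pending]
  bind a := Bool
step 2: unify e ~ Int  [subst: {a:=Bool} | 1 pending]
  bind e := Int
step 3: unify (c -> Int) ~ (b -> c)  [subst: {a:=Bool, e:=Int} | 0 pending]
  -> decompose arrow: push c~b, Int~c
step 4: unify c ~ b  [subst: {a:=Bool, e:=Int} | 1 pending]
  bind c := b
step 5: unify Int ~ b  [subst: {a:=Bool, e:=Int, c:=b} | 0 pending]
  bind b := Int

Answer: a:=Bool b:=Int c:=Int e:=Int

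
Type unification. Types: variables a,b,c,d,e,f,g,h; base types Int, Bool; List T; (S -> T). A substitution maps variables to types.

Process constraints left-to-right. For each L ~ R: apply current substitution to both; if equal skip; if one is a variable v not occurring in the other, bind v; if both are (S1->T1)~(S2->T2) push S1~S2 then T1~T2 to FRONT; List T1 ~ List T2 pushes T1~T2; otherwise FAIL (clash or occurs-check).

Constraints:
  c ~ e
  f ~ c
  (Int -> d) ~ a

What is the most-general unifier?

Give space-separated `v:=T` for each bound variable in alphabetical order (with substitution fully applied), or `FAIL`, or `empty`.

Answer: a:=(Int -> d) c:=e f:=e

Derivation:
step 1: unify c ~ e  [subst: {-} | 2 pending]
  bind c := e
step 2: unify f ~ e  [subst: {c:=e} | 1 pending]
  bind f := e
step 3: unify (Int -> d) ~ a  [subst: {c:=e, f:=e} | 0 pending]
  bind a := (Int -> d)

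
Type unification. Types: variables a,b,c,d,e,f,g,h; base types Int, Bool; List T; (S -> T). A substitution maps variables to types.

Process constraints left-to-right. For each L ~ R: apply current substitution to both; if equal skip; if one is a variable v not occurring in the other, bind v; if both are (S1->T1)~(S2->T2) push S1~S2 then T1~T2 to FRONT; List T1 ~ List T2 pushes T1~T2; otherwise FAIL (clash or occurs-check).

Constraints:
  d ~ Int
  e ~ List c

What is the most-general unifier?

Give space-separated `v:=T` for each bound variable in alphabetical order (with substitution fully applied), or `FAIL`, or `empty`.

step 1: unify d ~ Int  [subst: {-} | 1 pending]
  bind d := Int
step 2: unify e ~ List c  [subst: {d:=Int} | 0 pending]
  bind e := List c

Answer: d:=Int e:=List c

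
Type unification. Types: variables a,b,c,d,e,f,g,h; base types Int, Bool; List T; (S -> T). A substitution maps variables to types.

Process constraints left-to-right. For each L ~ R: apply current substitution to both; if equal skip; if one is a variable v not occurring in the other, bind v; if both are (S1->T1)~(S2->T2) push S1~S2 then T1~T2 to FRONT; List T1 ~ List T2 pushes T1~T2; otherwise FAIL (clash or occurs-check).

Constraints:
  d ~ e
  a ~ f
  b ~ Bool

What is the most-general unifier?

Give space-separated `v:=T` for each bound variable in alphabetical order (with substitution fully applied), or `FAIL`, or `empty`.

Answer: a:=f b:=Bool d:=e

Derivation:
step 1: unify d ~ e  [subst: {-} | 2 pending]
  bind d := e
step 2: unify a ~ f  [subst: {d:=e} | 1 pending]
  bind a := f
step 3: unify b ~ Bool  [subst: {d:=e, a:=f} | 0 pending]
  bind b := Bool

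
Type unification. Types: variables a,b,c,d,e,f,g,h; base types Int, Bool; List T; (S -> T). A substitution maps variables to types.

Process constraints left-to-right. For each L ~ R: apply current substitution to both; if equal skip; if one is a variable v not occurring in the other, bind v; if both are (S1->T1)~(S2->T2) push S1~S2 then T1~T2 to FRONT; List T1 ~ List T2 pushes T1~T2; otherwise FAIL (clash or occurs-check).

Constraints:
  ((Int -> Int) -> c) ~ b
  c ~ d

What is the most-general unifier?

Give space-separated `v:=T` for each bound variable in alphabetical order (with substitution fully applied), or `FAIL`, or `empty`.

Answer: b:=((Int -> Int) -> d) c:=d

Derivation:
step 1: unify ((Int -> Int) -> c) ~ b  [subst: {-} | 1 pending]
  bind b := ((Int -> Int) -> c)
step 2: unify c ~ d  [subst: {b:=((Int -> Int) -> c)} | 0 pending]
  bind c := d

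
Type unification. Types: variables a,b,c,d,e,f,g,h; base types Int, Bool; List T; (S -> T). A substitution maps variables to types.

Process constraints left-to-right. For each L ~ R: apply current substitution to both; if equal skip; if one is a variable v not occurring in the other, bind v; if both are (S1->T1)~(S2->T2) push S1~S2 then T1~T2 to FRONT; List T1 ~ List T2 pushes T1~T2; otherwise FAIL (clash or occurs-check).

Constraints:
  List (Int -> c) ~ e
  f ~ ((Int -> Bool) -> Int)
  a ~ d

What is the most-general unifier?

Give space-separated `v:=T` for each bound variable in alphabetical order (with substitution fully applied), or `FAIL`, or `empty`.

step 1: unify List (Int -> c) ~ e  [subst: {-} | 2 pending]
  bind e := List (Int -> c)
step 2: unify f ~ ((Int -> Bool) -> Int)  [subst: {e:=List (Int -> c)} | 1 pending]
  bind f := ((Int -> Bool) -> Int)
step 3: unify a ~ d  [subst: {e:=List (Int -> c), f:=((Int -> Bool) -> Int)} | 0 pending]
  bind a := d

Answer: a:=d e:=List (Int -> c) f:=((Int -> Bool) -> Int)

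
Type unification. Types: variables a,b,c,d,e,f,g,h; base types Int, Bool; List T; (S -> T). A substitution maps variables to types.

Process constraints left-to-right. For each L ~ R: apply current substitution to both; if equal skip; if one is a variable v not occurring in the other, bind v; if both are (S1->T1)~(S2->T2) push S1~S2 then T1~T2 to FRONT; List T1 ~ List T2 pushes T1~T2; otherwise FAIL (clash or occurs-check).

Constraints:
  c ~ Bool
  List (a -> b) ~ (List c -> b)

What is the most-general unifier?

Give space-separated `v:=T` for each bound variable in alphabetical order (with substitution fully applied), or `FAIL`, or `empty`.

Answer: FAIL

Derivation:
step 1: unify c ~ Bool  [subst: {-} | 1 pending]
  bind c := Bool
step 2: unify List (a -> b) ~ (List Bool -> b)  [subst: {c:=Bool} | 0 pending]
  clash: List (a -> b) vs (List Bool -> b)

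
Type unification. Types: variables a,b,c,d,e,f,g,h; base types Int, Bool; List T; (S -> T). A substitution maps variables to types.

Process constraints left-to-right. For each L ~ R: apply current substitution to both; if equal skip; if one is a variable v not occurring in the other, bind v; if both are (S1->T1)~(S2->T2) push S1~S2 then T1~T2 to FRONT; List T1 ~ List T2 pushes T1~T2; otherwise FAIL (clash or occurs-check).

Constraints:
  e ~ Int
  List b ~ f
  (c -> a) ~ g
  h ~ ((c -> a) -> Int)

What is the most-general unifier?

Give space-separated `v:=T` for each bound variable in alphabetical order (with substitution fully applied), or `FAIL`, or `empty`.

Answer: e:=Int f:=List b g:=(c -> a) h:=((c -> a) -> Int)

Derivation:
step 1: unify e ~ Int  [subst: {-} | 3 pending]
  bind e := Int
step 2: unify List b ~ f  [subst: {e:=Int} | 2 pending]
  bind f := List b
step 3: unify (c -> a) ~ g  [subst: {e:=Int, f:=List b} | 1 pending]
  bind g := (c -> a)
step 4: unify h ~ ((c -> a) -> Int)  [subst: {e:=Int, f:=List b, g:=(c -> a)} | 0 pending]
  bind h := ((c -> a) -> Int)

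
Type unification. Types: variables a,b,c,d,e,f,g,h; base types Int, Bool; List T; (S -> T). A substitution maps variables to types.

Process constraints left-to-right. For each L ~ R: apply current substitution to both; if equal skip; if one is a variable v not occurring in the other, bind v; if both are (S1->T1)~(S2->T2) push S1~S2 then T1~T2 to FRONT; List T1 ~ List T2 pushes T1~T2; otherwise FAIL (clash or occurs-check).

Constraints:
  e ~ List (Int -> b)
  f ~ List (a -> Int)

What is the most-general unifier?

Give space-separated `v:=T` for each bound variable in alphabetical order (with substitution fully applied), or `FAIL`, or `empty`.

Answer: e:=List (Int -> b) f:=List (a -> Int)

Derivation:
step 1: unify e ~ List (Int -> b)  [subst: {-} | 1 pending]
  bind e := List (Int -> b)
step 2: unify f ~ List (a -> Int)  [subst: {e:=List (Int -> b)} | 0 pending]
  bind f := List (a -> Int)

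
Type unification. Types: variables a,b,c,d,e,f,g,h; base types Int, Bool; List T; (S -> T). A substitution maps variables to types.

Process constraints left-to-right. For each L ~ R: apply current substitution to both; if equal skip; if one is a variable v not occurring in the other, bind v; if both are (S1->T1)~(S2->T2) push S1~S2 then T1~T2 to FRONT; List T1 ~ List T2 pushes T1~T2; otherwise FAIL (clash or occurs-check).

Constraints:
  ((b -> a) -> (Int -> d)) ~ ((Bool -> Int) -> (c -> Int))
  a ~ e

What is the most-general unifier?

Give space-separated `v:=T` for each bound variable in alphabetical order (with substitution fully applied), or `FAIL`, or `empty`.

step 1: unify ((b -> a) -> (Int -> d)) ~ ((Bool -> Int) -> (c -> Int))  [subst: {-} | 1 pending]
  -> decompose arrow: push (b -> a)~(Bool -> Int), (Int -> d)~(c -> Int)
step 2: unify (b -> a) ~ (Bool -> Int)  [subst: {-} | 2 pending]
  -> decompose arrow: push b~Bool, a~Int
step 3: unify b ~ Bool  [subst: {-} | 3 pending]
  bind b := Bool
step 4: unify a ~ Int  [subst: {b:=Bool} | 2 pending]
  bind a := Int
step 5: unify (Int -> d) ~ (c -> Int)  [subst: {b:=Bool, a:=Int} | 1 pending]
  -> decompose arrow: push Int~c, d~Int
step 6: unify Int ~ c  [subst: {b:=Bool, a:=Int} | 2 pending]
  bind c := Int
step 7: unify d ~ Int  [subst: {b:=Bool, a:=Int, c:=Int} | 1 pending]
  bind d := Int
step 8: unify Int ~ e  [subst: {b:=Bool, a:=Int, c:=Int, d:=Int} | 0 pending]
  bind e := Int

Answer: a:=Int b:=Bool c:=Int d:=Int e:=Int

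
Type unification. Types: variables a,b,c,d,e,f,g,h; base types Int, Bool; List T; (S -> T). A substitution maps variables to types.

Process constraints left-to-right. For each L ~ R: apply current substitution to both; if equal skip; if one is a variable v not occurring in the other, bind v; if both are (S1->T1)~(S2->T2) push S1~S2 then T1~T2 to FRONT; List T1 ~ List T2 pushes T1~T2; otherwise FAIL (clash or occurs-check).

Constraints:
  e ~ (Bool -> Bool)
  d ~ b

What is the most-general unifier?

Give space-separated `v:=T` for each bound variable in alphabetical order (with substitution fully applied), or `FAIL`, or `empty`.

step 1: unify e ~ (Bool -> Bool)  [subst: {-} | 1 pending]
  bind e := (Bool -> Bool)
step 2: unify d ~ b  [subst: {e:=(Bool -> Bool)} | 0 pending]
  bind d := b

Answer: d:=b e:=(Bool -> Bool)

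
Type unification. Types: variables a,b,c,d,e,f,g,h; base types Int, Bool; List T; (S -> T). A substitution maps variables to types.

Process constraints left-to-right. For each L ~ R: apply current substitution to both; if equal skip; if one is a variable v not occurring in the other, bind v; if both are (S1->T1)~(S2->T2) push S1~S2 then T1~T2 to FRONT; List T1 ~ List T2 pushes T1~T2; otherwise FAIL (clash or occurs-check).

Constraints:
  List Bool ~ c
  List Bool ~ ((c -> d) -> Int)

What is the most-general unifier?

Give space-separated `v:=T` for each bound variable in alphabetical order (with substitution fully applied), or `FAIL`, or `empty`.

Answer: FAIL

Derivation:
step 1: unify List Bool ~ c  [subst: {-} | 1 pending]
  bind c := List Bool
step 2: unify List Bool ~ ((List Bool -> d) -> Int)  [subst: {c:=List Bool} | 0 pending]
  clash: List Bool vs ((List Bool -> d) -> Int)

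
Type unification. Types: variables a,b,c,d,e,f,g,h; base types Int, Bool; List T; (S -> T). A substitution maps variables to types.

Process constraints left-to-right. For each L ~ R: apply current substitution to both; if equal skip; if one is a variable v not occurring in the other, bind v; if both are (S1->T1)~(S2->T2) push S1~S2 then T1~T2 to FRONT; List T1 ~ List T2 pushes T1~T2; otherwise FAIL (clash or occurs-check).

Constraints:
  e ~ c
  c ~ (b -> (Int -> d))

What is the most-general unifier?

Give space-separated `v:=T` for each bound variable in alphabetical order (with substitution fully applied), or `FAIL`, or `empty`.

step 1: unify e ~ c  [subst: {-} | 1 pending]
  bind e := c
step 2: unify c ~ (b -> (Int -> d))  [subst: {e:=c} | 0 pending]
  bind c := (b -> (Int -> d))

Answer: c:=(b -> (Int -> d)) e:=(b -> (Int -> d))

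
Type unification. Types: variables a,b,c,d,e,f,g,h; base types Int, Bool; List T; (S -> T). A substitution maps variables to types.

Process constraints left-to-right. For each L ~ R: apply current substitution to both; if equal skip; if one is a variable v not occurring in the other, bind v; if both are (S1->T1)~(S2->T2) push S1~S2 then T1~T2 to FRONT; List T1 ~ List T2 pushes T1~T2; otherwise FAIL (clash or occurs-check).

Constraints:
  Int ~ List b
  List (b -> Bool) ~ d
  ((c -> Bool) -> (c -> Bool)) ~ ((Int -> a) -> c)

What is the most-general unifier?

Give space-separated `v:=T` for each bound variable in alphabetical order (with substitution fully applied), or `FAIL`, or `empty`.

Answer: FAIL

Derivation:
step 1: unify Int ~ List b  [subst: {-} | 2 pending]
  clash: Int vs List b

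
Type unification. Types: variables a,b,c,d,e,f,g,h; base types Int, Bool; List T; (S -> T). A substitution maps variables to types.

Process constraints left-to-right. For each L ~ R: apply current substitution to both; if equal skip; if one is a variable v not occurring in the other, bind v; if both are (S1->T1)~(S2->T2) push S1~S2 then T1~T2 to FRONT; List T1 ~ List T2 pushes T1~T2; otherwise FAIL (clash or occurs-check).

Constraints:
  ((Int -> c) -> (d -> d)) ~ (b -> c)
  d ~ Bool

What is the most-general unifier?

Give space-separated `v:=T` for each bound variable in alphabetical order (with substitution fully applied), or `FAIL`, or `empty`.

Answer: b:=(Int -> (Bool -> Bool)) c:=(Bool -> Bool) d:=Bool

Derivation:
step 1: unify ((Int -> c) -> (d -> d)) ~ (b -> c)  [subst: {-} | 1 pending]
  -> decompose arrow: push (Int -> c)~b, (d -> d)~c
step 2: unify (Int -> c) ~ b  [subst: {-} | 2 pending]
  bind b := (Int -> c)
step 3: unify (d -> d) ~ c  [subst: {b:=(Int -> c)} | 1 pending]
  bind c := (d -> d)
step 4: unify d ~ Bool  [subst: {b:=(Int -> c), c:=(d -> d)} | 0 pending]
  bind d := Bool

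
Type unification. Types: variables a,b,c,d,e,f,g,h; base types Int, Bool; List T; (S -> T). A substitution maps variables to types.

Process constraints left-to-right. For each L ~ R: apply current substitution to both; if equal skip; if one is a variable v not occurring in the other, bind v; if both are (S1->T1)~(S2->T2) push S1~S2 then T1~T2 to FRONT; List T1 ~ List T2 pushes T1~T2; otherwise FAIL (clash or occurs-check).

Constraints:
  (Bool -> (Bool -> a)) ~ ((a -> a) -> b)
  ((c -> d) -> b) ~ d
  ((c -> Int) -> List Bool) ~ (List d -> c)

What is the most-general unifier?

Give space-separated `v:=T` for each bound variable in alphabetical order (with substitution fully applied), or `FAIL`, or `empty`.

Answer: FAIL

Derivation:
step 1: unify (Bool -> (Bool -> a)) ~ ((a -> a) -> b)  [subst: {-} | 2 pending]
  -> decompose arrow: push Bool~(a -> a), (Bool -> a)~b
step 2: unify Bool ~ (a -> a)  [subst: {-} | 3 pending]
  clash: Bool vs (a -> a)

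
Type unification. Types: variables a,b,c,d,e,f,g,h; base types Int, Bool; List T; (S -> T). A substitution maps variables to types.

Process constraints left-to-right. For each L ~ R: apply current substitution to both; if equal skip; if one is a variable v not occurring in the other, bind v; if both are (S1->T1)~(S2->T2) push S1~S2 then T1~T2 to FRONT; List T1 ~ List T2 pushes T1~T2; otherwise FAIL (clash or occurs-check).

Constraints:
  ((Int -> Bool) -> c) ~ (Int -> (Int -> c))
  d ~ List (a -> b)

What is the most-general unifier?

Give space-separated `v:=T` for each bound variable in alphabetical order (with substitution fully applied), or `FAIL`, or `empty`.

step 1: unify ((Int -> Bool) -> c) ~ (Int -> (Int -> c))  [subst: {-} | 1 pending]
  -> decompose arrow: push (Int -> Bool)~Int, c~(Int -> c)
step 2: unify (Int -> Bool) ~ Int  [subst: {-} | 2 pending]
  clash: (Int -> Bool) vs Int

Answer: FAIL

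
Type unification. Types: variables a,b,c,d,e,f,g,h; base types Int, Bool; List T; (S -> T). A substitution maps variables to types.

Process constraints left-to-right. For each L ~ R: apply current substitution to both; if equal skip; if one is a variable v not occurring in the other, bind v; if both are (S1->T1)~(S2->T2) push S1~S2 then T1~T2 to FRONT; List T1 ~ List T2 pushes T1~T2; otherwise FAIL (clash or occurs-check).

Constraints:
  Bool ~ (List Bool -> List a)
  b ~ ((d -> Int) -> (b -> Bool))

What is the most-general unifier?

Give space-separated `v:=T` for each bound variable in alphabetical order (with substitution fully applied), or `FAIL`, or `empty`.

Answer: FAIL

Derivation:
step 1: unify Bool ~ (List Bool -> List a)  [subst: {-} | 1 pending]
  clash: Bool vs (List Bool -> List a)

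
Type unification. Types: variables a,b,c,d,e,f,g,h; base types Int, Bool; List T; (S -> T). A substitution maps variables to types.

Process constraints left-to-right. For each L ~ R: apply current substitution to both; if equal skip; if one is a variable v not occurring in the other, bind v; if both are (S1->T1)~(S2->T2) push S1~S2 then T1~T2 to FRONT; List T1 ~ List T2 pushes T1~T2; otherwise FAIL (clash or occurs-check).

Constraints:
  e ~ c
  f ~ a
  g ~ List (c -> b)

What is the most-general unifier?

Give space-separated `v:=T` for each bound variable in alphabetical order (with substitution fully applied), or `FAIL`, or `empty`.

Answer: e:=c f:=a g:=List (c -> b)

Derivation:
step 1: unify e ~ c  [subst: {-} | 2 pending]
  bind e := c
step 2: unify f ~ a  [subst: {e:=c} | 1 pending]
  bind f := a
step 3: unify g ~ List (c -> b)  [subst: {e:=c, f:=a} | 0 pending]
  bind g := List (c -> b)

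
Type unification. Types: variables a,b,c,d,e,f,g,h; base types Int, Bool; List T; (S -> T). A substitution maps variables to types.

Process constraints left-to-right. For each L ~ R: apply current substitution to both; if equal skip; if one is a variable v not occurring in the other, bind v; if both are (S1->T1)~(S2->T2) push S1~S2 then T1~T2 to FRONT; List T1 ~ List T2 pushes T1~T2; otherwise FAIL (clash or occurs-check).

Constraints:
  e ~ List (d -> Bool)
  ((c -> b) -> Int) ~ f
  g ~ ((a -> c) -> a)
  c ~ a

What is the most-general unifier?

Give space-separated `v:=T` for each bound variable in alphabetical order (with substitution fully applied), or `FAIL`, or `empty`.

step 1: unify e ~ List (d -> Bool)  [subst: {-} | 3 pending]
  bind e := List (d -> Bool)
step 2: unify ((c -> b) -> Int) ~ f  [subst: {e:=List (d -> Bool)} | 2 pending]
  bind f := ((c -> b) -> Int)
step 3: unify g ~ ((a -> c) -> a)  [subst: {e:=List (d -> Bool), f:=((c -> b) -> Int)} | 1 pending]
  bind g := ((a -> c) -> a)
step 4: unify c ~ a  [subst: {e:=List (d -> Bool), f:=((c -> b) -> Int), g:=((a -> c) -> a)} | 0 pending]
  bind c := a

Answer: c:=a e:=List (d -> Bool) f:=((a -> b) -> Int) g:=((a -> a) -> a)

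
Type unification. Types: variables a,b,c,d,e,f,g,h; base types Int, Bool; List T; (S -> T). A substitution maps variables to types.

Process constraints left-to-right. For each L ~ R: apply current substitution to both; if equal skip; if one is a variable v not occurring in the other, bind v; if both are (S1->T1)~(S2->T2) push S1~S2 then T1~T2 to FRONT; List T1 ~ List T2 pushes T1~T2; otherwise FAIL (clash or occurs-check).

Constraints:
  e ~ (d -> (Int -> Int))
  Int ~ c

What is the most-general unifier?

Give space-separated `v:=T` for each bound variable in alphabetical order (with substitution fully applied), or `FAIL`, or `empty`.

step 1: unify e ~ (d -> (Int -> Int))  [subst: {-} | 1 pending]
  bind e := (d -> (Int -> Int))
step 2: unify Int ~ c  [subst: {e:=(d -> (Int -> Int))} | 0 pending]
  bind c := Int

Answer: c:=Int e:=(d -> (Int -> Int))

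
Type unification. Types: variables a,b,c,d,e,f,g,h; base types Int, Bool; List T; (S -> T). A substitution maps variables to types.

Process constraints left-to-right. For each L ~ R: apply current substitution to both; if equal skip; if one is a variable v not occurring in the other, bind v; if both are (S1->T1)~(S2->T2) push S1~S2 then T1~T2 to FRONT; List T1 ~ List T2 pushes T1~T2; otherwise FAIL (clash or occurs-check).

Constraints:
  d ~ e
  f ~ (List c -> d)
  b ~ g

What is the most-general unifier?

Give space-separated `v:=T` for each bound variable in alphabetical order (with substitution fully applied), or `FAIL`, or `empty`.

step 1: unify d ~ e  [subst: {-} | 2 pending]
  bind d := e
step 2: unify f ~ (List c -> e)  [subst: {d:=e} | 1 pending]
  bind f := (List c -> e)
step 3: unify b ~ g  [subst: {d:=e, f:=(List c -> e)} | 0 pending]
  bind b := g

Answer: b:=g d:=e f:=(List c -> e)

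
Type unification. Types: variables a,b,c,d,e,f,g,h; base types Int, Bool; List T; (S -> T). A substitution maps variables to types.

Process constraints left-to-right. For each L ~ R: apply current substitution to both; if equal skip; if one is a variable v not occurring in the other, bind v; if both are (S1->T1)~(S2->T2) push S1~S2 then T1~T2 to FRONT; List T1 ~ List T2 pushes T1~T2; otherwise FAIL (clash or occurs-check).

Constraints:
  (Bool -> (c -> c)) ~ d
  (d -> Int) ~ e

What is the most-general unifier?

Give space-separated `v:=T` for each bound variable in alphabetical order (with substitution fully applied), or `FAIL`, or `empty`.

step 1: unify (Bool -> (c -> c)) ~ d  [subst: {-} | 1 pending]
  bind d := (Bool -> (c -> c))
step 2: unify ((Bool -> (c -> c)) -> Int) ~ e  [subst: {d:=(Bool -> (c -> c))} | 0 pending]
  bind e := ((Bool -> (c -> c)) -> Int)

Answer: d:=(Bool -> (c -> c)) e:=((Bool -> (c -> c)) -> Int)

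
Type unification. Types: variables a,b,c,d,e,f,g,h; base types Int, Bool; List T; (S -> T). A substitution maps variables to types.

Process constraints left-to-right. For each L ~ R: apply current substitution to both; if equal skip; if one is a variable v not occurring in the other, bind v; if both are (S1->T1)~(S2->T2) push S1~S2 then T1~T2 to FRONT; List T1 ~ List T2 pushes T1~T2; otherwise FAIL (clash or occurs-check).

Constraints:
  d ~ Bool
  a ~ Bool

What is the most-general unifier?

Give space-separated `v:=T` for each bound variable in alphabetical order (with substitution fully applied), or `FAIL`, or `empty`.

Answer: a:=Bool d:=Bool

Derivation:
step 1: unify d ~ Bool  [subst: {-} | 1 pending]
  bind d := Bool
step 2: unify a ~ Bool  [subst: {d:=Bool} | 0 pending]
  bind a := Bool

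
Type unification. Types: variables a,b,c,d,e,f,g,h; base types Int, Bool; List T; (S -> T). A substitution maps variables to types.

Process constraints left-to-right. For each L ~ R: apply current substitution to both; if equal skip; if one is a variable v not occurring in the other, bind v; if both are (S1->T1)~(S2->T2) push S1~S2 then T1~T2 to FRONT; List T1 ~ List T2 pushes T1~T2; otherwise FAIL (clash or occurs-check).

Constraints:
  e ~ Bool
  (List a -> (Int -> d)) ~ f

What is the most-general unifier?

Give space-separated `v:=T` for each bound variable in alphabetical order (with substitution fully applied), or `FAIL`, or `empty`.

step 1: unify e ~ Bool  [subst: {-} | 1 pending]
  bind e := Bool
step 2: unify (List a -> (Int -> d)) ~ f  [subst: {e:=Bool} | 0 pending]
  bind f := (List a -> (Int -> d))

Answer: e:=Bool f:=(List a -> (Int -> d))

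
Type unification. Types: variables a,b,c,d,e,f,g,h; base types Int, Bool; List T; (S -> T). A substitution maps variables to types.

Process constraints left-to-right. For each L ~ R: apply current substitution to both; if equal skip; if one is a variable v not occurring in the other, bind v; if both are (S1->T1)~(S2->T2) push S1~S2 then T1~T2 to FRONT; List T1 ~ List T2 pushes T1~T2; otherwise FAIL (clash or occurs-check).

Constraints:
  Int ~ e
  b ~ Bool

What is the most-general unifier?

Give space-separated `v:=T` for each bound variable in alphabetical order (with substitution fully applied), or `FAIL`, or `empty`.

Answer: b:=Bool e:=Int

Derivation:
step 1: unify Int ~ e  [subst: {-} | 1 pending]
  bind e := Int
step 2: unify b ~ Bool  [subst: {e:=Int} | 0 pending]
  bind b := Bool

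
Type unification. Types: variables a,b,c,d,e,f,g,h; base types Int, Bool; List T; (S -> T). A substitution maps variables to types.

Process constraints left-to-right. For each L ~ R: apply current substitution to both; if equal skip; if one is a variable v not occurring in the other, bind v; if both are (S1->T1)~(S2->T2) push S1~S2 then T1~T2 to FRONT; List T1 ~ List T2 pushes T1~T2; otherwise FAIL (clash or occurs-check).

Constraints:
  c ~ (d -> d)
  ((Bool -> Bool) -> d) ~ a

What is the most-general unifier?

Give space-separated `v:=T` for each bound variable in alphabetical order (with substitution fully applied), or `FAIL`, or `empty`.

step 1: unify c ~ (d -> d)  [subst: {-} | 1 pending]
  bind c := (d -> d)
step 2: unify ((Bool -> Bool) -> d) ~ a  [subst: {c:=(d -> d)} | 0 pending]
  bind a := ((Bool -> Bool) -> d)

Answer: a:=((Bool -> Bool) -> d) c:=(d -> d)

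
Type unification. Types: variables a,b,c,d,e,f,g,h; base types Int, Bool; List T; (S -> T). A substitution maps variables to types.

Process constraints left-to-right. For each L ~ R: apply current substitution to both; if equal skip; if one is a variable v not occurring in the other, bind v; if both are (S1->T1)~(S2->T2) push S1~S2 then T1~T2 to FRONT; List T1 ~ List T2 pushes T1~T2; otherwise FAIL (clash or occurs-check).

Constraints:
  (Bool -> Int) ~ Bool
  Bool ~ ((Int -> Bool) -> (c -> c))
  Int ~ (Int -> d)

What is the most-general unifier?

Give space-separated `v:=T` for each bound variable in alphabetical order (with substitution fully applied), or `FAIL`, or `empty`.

Answer: FAIL

Derivation:
step 1: unify (Bool -> Int) ~ Bool  [subst: {-} | 2 pending]
  clash: (Bool -> Int) vs Bool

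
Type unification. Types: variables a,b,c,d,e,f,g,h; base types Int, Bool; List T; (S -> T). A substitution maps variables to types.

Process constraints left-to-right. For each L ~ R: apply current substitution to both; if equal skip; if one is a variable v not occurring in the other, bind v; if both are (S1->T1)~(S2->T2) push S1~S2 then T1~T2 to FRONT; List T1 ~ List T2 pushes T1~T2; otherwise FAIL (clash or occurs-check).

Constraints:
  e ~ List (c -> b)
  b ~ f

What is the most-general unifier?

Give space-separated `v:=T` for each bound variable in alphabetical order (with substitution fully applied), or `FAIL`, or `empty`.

Answer: b:=f e:=List (c -> f)

Derivation:
step 1: unify e ~ List (c -> b)  [subst: {-} | 1 pending]
  bind e := List (c -> b)
step 2: unify b ~ f  [subst: {e:=List (c -> b)} | 0 pending]
  bind b := f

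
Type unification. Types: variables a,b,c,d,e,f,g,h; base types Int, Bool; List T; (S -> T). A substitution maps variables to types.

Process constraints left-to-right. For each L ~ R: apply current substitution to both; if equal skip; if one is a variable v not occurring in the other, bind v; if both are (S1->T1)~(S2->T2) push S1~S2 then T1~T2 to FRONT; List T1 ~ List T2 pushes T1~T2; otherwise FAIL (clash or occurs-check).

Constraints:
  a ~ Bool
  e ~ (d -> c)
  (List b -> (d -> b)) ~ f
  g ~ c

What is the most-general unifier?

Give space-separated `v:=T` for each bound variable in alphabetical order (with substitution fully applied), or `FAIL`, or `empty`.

step 1: unify a ~ Bool  [subst: {-} | 3 pending]
  bind a := Bool
step 2: unify e ~ (d -> c)  [subst: {a:=Bool} | 2 pending]
  bind e := (d -> c)
step 3: unify (List b -> (d -> b)) ~ f  [subst: {a:=Bool, e:=(d -> c)} | 1 pending]
  bind f := (List b -> (d -> b))
step 4: unify g ~ c  [subst: {a:=Bool, e:=(d -> c), f:=(List b -> (d -> b))} | 0 pending]
  bind g := c

Answer: a:=Bool e:=(d -> c) f:=(List b -> (d -> b)) g:=c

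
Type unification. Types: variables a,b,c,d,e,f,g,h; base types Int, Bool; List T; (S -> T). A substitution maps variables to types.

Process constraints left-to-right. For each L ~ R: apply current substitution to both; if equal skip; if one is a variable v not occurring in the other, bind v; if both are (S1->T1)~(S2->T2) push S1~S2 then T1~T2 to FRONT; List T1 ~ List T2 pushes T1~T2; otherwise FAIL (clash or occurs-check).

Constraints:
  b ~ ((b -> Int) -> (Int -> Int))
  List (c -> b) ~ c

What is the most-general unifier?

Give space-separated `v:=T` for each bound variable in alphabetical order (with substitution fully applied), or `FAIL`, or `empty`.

Answer: FAIL

Derivation:
step 1: unify b ~ ((b -> Int) -> (Int -> Int))  [subst: {-} | 1 pending]
  occurs-check fail: b in ((b -> Int) -> (Int -> Int))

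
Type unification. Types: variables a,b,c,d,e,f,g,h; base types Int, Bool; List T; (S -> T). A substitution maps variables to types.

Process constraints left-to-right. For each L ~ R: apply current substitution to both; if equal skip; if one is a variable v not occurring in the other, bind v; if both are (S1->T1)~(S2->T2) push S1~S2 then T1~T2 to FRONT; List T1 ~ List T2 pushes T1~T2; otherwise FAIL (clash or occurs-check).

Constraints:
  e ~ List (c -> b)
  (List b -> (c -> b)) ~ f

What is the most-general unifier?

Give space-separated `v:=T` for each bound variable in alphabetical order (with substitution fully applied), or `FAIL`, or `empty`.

step 1: unify e ~ List (c -> b)  [subst: {-} | 1 pending]
  bind e := List (c -> b)
step 2: unify (List b -> (c -> b)) ~ f  [subst: {e:=List (c -> b)} | 0 pending]
  bind f := (List b -> (c -> b))

Answer: e:=List (c -> b) f:=(List b -> (c -> b))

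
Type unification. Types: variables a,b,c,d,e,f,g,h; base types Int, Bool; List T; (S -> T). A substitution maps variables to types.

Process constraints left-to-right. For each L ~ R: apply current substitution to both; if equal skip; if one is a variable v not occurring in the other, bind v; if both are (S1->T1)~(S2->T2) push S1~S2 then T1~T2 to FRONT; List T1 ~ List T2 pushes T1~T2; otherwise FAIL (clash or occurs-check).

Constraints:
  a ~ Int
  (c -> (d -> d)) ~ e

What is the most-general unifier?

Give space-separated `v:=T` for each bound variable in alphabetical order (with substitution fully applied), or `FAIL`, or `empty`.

Answer: a:=Int e:=(c -> (d -> d))

Derivation:
step 1: unify a ~ Int  [subst: {-} | 1 pending]
  bind a := Int
step 2: unify (c -> (d -> d)) ~ e  [subst: {a:=Int} | 0 pending]
  bind e := (c -> (d -> d))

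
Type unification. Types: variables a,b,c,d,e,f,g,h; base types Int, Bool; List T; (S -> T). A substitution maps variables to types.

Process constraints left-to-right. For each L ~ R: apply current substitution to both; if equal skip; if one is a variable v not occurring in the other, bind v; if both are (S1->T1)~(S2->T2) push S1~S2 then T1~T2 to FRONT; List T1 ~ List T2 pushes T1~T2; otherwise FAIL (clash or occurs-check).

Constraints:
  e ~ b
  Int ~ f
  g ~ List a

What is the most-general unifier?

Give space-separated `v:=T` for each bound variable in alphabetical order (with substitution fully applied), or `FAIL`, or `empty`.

step 1: unify e ~ b  [subst: {-} | 2 pending]
  bind e := b
step 2: unify Int ~ f  [subst: {e:=b} | 1 pending]
  bind f := Int
step 3: unify g ~ List a  [subst: {e:=b, f:=Int} | 0 pending]
  bind g := List a

Answer: e:=b f:=Int g:=List a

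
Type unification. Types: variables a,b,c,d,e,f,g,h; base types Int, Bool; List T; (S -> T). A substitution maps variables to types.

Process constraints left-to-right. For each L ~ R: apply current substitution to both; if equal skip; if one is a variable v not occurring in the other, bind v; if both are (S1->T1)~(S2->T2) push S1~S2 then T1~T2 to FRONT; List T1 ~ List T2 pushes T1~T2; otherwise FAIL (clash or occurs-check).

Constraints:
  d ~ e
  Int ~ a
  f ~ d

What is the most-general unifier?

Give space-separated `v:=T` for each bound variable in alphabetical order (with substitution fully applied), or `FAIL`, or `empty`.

step 1: unify d ~ e  [subst: {-} | 2 pending]
  bind d := e
step 2: unify Int ~ a  [subst: {d:=e} | 1 pending]
  bind a := Int
step 3: unify f ~ e  [subst: {d:=e, a:=Int} | 0 pending]
  bind f := e

Answer: a:=Int d:=e f:=e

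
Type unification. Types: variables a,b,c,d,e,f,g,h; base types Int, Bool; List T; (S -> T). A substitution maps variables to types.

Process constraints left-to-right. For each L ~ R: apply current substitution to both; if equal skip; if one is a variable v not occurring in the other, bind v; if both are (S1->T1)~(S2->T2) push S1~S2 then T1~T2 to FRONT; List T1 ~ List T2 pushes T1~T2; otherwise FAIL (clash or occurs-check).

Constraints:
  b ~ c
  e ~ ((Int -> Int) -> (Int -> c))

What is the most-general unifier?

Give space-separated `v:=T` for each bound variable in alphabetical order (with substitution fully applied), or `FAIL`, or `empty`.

step 1: unify b ~ c  [subst: {-} | 1 pending]
  bind b := c
step 2: unify e ~ ((Int -> Int) -> (Int -> c))  [subst: {b:=c} | 0 pending]
  bind e := ((Int -> Int) -> (Int -> c))

Answer: b:=c e:=((Int -> Int) -> (Int -> c))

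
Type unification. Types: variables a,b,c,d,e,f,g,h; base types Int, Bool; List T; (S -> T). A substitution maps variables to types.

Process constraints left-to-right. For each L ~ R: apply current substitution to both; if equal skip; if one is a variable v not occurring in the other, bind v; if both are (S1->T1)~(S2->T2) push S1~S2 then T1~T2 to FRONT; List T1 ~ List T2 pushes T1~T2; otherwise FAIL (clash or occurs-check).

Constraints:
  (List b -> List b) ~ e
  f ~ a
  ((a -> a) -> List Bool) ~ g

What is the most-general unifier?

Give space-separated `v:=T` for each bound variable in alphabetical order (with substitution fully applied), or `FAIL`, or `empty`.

step 1: unify (List b -> List b) ~ e  [subst: {-} | 2 pending]
  bind e := (List b -> List b)
step 2: unify f ~ a  [subst: {e:=(List b -> List b)} | 1 pending]
  bind f := a
step 3: unify ((a -> a) -> List Bool) ~ g  [subst: {e:=(List b -> List b), f:=a} | 0 pending]
  bind g := ((a -> a) -> List Bool)

Answer: e:=(List b -> List b) f:=a g:=((a -> a) -> List Bool)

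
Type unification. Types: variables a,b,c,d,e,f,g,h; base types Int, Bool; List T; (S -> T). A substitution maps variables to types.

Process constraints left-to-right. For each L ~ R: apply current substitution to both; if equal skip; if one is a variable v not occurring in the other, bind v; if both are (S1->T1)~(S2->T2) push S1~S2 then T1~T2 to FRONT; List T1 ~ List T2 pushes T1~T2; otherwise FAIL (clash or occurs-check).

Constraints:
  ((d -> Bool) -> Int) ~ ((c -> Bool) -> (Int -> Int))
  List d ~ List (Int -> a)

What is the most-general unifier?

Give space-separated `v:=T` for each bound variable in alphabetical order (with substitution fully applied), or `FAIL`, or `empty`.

step 1: unify ((d -> Bool) -> Int) ~ ((c -> Bool) -> (Int -> Int))  [subst: {-} | 1 pending]
  -> decompose arrow: push (d -> Bool)~(c -> Bool), Int~(Int -> Int)
step 2: unify (d -> Bool) ~ (c -> Bool)  [subst: {-} | 2 pending]
  -> decompose arrow: push d~c, Bool~Bool
step 3: unify d ~ c  [subst: {-} | 3 pending]
  bind d := c
step 4: unify Bool ~ Bool  [subst: {d:=c} | 2 pending]
  -> identical, skip
step 5: unify Int ~ (Int -> Int)  [subst: {d:=c} | 1 pending]
  clash: Int vs (Int -> Int)

Answer: FAIL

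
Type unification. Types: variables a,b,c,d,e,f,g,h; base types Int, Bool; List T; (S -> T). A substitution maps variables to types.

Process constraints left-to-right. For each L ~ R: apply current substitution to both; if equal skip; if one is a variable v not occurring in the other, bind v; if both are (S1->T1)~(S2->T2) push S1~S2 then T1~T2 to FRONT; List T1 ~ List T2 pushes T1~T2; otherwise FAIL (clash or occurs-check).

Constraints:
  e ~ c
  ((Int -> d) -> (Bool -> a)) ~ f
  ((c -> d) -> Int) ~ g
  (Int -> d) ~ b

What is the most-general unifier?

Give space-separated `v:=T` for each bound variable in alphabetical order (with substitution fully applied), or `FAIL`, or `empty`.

step 1: unify e ~ c  [subst: {-} | 3 pending]
  bind e := c
step 2: unify ((Int -> d) -> (Bool -> a)) ~ f  [subst: {e:=c} | 2 pending]
  bind f := ((Int -> d) -> (Bool -> a))
step 3: unify ((c -> d) -> Int) ~ g  [subst: {e:=c, f:=((Int -> d) -> (Bool -> a))} | 1 pending]
  bind g := ((c -> d) -> Int)
step 4: unify (Int -> d) ~ b  [subst: {e:=c, f:=((Int -> d) -> (Bool -> a)), g:=((c -> d) -> Int)} | 0 pending]
  bind b := (Int -> d)

Answer: b:=(Int -> d) e:=c f:=((Int -> d) -> (Bool -> a)) g:=((c -> d) -> Int)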